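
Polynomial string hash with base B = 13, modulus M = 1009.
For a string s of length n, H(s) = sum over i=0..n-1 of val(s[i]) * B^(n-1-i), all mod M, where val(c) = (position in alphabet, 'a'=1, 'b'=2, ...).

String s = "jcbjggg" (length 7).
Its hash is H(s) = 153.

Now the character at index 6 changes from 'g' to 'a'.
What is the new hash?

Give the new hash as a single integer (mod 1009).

Answer: 147

Derivation:
val('g') = 7, val('a') = 1
Position k = 6, exponent = n-1-k = 0
B^0 mod M = 13^0 mod 1009 = 1
Delta = (1 - 7) * 1 mod 1009 = 1003
New hash = (153 + 1003) mod 1009 = 147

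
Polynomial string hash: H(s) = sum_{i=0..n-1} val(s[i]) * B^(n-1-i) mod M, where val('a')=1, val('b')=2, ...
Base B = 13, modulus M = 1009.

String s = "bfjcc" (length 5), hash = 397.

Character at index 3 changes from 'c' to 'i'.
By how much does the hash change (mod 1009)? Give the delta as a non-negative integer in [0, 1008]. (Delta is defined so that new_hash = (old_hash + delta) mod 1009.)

Delta formula: (val(new) - val(old)) * B^(n-1-k) mod M
  val('i') - val('c') = 9 - 3 = 6
  B^(n-1-k) = 13^1 mod 1009 = 13
  Delta = 6 * 13 mod 1009 = 78

Answer: 78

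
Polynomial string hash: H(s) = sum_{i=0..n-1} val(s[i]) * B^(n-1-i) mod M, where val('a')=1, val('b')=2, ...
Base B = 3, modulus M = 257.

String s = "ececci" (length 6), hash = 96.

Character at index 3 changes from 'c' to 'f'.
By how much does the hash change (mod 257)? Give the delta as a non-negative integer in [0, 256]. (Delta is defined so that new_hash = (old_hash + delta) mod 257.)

Delta formula: (val(new) - val(old)) * B^(n-1-k) mod M
  val('f') - val('c') = 6 - 3 = 3
  B^(n-1-k) = 3^2 mod 257 = 9
  Delta = 3 * 9 mod 257 = 27

Answer: 27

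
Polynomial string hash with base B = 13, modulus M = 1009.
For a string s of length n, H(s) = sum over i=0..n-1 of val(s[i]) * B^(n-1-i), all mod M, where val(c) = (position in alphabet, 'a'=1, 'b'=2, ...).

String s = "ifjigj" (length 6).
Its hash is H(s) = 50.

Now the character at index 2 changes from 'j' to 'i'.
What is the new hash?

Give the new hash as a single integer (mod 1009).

val('j') = 10, val('i') = 9
Position k = 2, exponent = n-1-k = 3
B^3 mod M = 13^3 mod 1009 = 179
Delta = (9 - 10) * 179 mod 1009 = 830
New hash = (50 + 830) mod 1009 = 880

Answer: 880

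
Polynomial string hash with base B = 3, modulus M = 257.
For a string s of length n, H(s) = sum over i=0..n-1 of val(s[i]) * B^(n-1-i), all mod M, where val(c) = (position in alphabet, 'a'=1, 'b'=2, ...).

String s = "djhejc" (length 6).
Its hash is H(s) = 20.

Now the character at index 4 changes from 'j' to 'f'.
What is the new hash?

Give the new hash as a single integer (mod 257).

Answer: 8

Derivation:
val('j') = 10, val('f') = 6
Position k = 4, exponent = n-1-k = 1
B^1 mod M = 3^1 mod 257 = 3
Delta = (6 - 10) * 3 mod 257 = 245
New hash = (20 + 245) mod 257 = 8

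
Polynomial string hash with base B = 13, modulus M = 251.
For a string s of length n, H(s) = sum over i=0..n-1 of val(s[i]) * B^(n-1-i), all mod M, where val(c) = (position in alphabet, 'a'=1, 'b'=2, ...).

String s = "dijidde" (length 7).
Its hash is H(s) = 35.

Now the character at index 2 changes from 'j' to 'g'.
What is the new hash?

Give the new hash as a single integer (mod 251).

val('j') = 10, val('g') = 7
Position k = 2, exponent = n-1-k = 4
B^4 mod M = 13^4 mod 251 = 198
Delta = (7 - 10) * 198 mod 251 = 159
New hash = (35 + 159) mod 251 = 194

Answer: 194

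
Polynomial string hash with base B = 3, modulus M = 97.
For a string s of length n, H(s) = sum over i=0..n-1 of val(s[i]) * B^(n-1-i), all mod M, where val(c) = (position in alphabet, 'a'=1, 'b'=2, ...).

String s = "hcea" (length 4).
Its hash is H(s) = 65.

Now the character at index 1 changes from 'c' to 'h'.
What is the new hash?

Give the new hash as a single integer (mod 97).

Answer: 13

Derivation:
val('c') = 3, val('h') = 8
Position k = 1, exponent = n-1-k = 2
B^2 mod M = 3^2 mod 97 = 9
Delta = (8 - 3) * 9 mod 97 = 45
New hash = (65 + 45) mod 97 = 13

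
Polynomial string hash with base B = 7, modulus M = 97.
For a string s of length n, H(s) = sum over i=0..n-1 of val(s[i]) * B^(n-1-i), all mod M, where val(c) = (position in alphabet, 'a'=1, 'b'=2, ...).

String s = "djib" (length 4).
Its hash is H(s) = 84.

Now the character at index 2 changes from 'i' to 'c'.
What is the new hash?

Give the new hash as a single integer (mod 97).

val('i') = 9, val('c') = 3
Position k = 2, exponent = n-1-k = 1
B^1 mod M = 7^1 mod 97 = 7
Delta = (3 - 9) * 7 mod 97 = 55
New hash = (84 + 55) mod 97 = 42

Answer: 42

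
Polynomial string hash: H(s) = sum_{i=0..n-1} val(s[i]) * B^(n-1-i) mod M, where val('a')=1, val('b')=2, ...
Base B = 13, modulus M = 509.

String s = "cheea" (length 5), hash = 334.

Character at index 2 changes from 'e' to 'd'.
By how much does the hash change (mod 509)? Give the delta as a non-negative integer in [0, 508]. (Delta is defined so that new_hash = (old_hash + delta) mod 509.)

Delta formula: (val(new) - val(old)) * B^(n-1-k) mod M
  val('d') - val('e') = 4 - 5 = -1
  B^(n-1-k) = 13^2 mod 509 = 169
  Delta = -1 * 169 mod 509 = 340

Answer: 340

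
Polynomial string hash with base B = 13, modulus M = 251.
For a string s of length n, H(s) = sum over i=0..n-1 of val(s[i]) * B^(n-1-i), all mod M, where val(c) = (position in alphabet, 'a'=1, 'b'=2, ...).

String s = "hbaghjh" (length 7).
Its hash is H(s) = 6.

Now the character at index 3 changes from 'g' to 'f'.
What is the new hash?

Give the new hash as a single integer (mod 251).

Answer: 68

Derivation:
val('g') = 7, val('f') = 6
Position k = 3, exponent = n-1-k = 3
B^3 mod M = 13^3 mod 251 = 189
Delta = (6 - 7) * 189 mod 251 = 62
New hash = (6 + 62) mod 251 = 68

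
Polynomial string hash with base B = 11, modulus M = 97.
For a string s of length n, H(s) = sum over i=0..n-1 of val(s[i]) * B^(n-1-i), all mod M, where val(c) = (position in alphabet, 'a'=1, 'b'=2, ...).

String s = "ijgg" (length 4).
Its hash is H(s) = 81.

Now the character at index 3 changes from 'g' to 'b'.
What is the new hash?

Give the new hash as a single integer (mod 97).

Answer: 76

Derivation:
val('g') = 7, val('b') = 2
Position k = 3, exponent = n-1-k = 0
B^0 mod M = 11^0 mod 97 = 1
Delta = (2 - 7) * 1 mod 97 = 92
New hash = (81 + 92) mod 97 = 76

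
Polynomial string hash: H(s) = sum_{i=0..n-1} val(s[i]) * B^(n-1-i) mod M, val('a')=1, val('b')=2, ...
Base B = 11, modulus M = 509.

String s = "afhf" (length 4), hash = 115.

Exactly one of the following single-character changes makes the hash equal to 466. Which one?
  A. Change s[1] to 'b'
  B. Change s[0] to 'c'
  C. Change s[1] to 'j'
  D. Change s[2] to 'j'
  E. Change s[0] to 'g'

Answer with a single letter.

Answer: E

Derivation:
Option A: s[1]='f'->'b', delta=(2-6)*11^2 mod 509 = 25, hash=115+25 mod 509 = 140
Option B: s[0]='a'->'c', delta=(3-1)*11^3 mod 509 = 117, hash=115+117 mod 509 = 232
Option C: s[1]='f'->'j', delta=(10-6)*11^2 mod 509 = 484, hash=115+484 mod 509 = 90
Option D: s[2]='h'->'j', delta=(10-8)*11^1 mod 509 = 22, hash=115+22 mod 509 = 137
Option E: s[0]='a'->'g', delta=(7-1)*11^3 mod 509 = 351, hash=115+351 mod 509 = 466 <-- target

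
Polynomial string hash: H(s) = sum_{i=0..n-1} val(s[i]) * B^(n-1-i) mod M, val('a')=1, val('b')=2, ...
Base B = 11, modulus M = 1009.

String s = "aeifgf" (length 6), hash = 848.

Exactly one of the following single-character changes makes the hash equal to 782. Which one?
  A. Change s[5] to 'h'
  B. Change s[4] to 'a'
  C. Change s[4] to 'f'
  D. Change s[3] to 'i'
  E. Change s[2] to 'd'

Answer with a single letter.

Answer: B

Derivation:
Option A: s[5]='f'->'h', delta=(8-6)*11^0 mod 1009 = 2, hash=848+2 mod 1009 = 850
Option B: s[4]='g'->'a', delta=(1-7)*11^1 mod 1009 = 943, hash=848+943 mod 1009 = 782 <-- target
Option C: s[4]='g'->'f', delta=(6-7)*11^1 mod 1009 = 998, hash=848+998 mod 1009 = 837
Option D: s[3]='f'->'i', delta=(9-6)*11^2 mod 1009 = 363, hash=848+363 mod 1009 = 202
Option E: s[2]='i'->'d', delta=(4-9)*11^3 mod 1009 = 408, hash=848+408 mod 1009 = 247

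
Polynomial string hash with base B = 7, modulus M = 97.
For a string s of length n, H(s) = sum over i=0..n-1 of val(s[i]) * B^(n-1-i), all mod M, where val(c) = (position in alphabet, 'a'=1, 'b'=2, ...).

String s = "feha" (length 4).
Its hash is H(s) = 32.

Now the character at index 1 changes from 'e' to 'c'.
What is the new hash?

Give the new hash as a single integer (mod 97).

Answer: 31

Derivation:
val('e') = 5, val('c') = 3
Position k = 1, exponent = n-1-k = 2
B^2 mod M = 7^2 mod 97 = 49
Delta = (3 - 5) * 49 mod 97 = 96
New hash = (32 + 96) mod 97 = 31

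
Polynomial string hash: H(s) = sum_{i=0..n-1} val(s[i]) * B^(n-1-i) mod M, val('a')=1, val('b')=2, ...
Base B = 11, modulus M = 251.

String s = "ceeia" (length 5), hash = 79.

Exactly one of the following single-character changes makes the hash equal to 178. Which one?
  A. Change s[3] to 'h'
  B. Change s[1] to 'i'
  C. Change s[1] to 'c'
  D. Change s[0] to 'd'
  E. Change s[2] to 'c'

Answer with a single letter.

Option A: s[3]='i'->'h', delta=(8-9)*11^1 mod 251 = 240, hash=79+240 mod 251 = 68
Option B: s[1]='e'->'i', delta=(9-5)*11^3 mod 251 = 53, hash=79+53 mod 251 = 132
Option C: s[1]='e'->'c', delta=(3-5)*11^3 mod 251 = 99, hash=79+99 mod 251 = 178 <-- target
Option D: s[0]='c'->'d', delta=(4-3)*11^4 mod 251 = 83, hash=79+83 mod 251 = 162
Option E: s[2]='e'->'c', delta=(3-5)*11^2 mod 251 = 9, hash=79+9 mod 251 = 88

Answer: C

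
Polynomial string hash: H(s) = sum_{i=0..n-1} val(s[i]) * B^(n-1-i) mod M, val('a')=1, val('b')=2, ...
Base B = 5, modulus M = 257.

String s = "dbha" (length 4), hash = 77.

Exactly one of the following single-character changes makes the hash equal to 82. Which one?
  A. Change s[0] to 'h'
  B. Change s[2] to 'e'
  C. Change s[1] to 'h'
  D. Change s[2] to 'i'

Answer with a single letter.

Answer: D

Derivation:
Option A: s[0]='d'->'h', delta=(8-4)*5^3 mod 257 = 243, hash=77+243 mod 257 = 63
Option B: s[2]='h'->'e', delta=(5-8)*5^1 mod 257 = 242, hash=77+242 mod 257 = 62
Option C: s[1]='b'->'h', delta=(8-2)*5^2 mod 257 = 150, hash=77+150 mod 257 = 227
Option D: s[2]='h'->'i', delta=(9-8)*5^1 mod 257 = 5, hash=77+5 mod 257 = 82 <-- target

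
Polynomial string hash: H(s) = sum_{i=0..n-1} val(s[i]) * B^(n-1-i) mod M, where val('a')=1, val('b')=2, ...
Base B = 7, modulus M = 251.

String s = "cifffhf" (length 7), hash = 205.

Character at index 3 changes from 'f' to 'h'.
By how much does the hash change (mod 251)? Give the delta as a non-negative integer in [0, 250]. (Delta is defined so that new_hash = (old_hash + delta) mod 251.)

Answer: 184

Derivation:
Delta formula: (val(new) - val(old)) * B^(n-1-k) mod M
  val('h') - val('f') = 8 - 6 = 2
  B^(n-1-k) = 7^3 mod 251 = 92
  Delta = 2 * 92 mod 251 = 184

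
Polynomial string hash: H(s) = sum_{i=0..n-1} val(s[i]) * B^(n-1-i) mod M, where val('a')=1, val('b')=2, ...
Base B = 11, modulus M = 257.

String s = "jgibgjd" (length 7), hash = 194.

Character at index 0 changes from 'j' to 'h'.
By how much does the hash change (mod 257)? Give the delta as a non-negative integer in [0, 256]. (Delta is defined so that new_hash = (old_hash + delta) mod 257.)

Answer: 137

Derivation:
Delta formula: (val(new) - val(old)) * B^(n-1-k) mod M
  val('h') - val('j') = 8 - 10 = -2
  B^(n-1-k) = 11^6 mod 257 = 60
  Delta = -2 * 60 mod 257 = 137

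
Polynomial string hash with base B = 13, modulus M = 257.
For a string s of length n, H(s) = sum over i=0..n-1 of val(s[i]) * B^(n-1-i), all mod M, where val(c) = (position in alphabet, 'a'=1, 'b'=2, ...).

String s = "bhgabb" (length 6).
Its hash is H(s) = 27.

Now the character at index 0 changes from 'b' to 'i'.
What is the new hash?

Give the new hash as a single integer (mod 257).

val('b') = 2, val('i') = 9
Position k = 0, exponent = n-1-k = 5
B^5 mod M = 13^5 mod 257 = 185
Delta = (9 - 2) * 185 mod 257 = 10
New hash = (27 + 10) mod 257 = 37

Answer: 37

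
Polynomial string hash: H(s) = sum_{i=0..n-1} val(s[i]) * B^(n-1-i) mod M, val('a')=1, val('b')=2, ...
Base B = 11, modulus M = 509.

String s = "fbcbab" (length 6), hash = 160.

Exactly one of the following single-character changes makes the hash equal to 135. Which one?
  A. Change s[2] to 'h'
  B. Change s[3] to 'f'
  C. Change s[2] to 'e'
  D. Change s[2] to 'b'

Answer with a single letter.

Option A: s[2]='c'->'h', delta=(8-3)*11^3 mod 509 = 38, hash=160+38 mod 509 = 198
Option B: s[3]='b'->'f', delta=(6-2)*11^2 mod 509 = 484, hash=160+484 mod 509 = 135 <-- target
Option C: s[2]='c'->'e', delta=(5-3)*11^3 mod 509 = 117, hash=160+117 mod 509 = 277
Option D: s[2]='c'->'b', delta=(2-3)*11^3 mod 509 = 196, hash=160+196 mod 509 = 356

Answer: B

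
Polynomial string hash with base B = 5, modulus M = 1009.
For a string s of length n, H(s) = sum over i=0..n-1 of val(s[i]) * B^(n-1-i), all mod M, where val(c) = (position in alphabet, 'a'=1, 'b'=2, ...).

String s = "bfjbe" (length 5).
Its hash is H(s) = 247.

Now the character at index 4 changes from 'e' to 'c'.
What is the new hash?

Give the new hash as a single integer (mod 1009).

val('e') = 5, val('c') = 3
Position k = 4, exponent = n-1-k = 0
B^0 mod M = 5^0 mod 1009 = 1
Delta = (3 - 5) * 1 mod 1009 = 1007
New hash = (247 + 1007) mod 1009 = 245

Answer: 245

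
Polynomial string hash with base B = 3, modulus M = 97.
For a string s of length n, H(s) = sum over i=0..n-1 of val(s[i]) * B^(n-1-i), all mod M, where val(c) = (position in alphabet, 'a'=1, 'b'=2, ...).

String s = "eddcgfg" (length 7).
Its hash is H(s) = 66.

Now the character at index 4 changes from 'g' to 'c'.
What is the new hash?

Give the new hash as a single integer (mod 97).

val('g') = 7, val('c') = 3
Position k = 4, exponent = n-1-k = 2
B^2 mod M = 3^2 mod 97 = 9
Delta = (3 - 7) * 9 mod 97 = 61
New hash = (66 + 61) mod 97 = 30

Answer: 30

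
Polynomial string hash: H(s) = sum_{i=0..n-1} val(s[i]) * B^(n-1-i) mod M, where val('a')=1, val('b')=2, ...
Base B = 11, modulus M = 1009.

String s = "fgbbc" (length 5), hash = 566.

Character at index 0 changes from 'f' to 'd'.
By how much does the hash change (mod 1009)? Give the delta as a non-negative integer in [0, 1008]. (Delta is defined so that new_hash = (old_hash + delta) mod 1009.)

Answer: 988

Derivation:
Delta formula: (val(new) - val(old)) * B^(n-1-k) mod M
  val('d') - val('f') = 4 - 6 = -2
  B^(n-1-k) = 11^4 mod 1009 = 515
  Delta = -2 * 515 mod 1009 = 988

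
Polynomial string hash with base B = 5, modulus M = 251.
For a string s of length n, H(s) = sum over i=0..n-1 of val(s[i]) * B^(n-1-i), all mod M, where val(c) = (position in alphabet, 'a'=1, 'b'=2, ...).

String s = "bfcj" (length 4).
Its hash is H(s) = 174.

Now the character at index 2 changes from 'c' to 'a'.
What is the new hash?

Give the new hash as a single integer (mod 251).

val('c') = 3, val('a') = 1
Position k = 2, exponent = n-1-k = 1
B^1 mod M = 5^1 mod 251 = 5
Delta = (1 - 3) * 5 mod 251 = 241
New hash = (174 + 241) mod 251 = 164

Answer: 164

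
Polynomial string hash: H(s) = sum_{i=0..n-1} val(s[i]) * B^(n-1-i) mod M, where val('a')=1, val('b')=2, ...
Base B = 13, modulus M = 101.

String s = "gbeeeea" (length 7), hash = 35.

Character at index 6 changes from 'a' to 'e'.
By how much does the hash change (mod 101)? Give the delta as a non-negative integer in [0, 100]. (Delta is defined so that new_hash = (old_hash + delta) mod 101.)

Answer: 4

Derivation:
Delta formula: (val(new) - val(old)) * B^(n-1-k) mod M
  val('e') - val('a') = 5 - 1 = 4
  B^(n-1-k) = 13^0 mod 101 = 1
  Delta = 4 * 1 mod 101 = 4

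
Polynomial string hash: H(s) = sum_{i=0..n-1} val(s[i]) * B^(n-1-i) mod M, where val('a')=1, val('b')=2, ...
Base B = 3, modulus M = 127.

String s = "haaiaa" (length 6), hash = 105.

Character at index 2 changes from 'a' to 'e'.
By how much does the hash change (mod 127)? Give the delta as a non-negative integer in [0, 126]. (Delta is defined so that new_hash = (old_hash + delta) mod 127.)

Delta formula: (val(new) - val(old)) * B^(n-1-k) mod M
  val('e') - val('a') = 5 - 1 = 4
  B^(n-1-k) = 3^3 mod 127 = 27
  Delta = 4 * 27 mod 127 = 108

Answer: 108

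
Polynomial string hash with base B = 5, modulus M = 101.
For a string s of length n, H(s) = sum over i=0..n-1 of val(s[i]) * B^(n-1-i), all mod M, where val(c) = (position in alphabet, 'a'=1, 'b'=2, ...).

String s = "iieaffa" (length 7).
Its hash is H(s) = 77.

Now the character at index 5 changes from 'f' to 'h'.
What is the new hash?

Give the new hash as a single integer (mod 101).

val('f') = 6, val('h') = 8
Position k = 5, exponent = n-1-k = 1
B^1 mod M = 5^1 mod 101 = 5
Delta = (8 - 6) * 5 mod 101 = 10
New hash = (77 + 10) mod 101 = 87

Answer: 87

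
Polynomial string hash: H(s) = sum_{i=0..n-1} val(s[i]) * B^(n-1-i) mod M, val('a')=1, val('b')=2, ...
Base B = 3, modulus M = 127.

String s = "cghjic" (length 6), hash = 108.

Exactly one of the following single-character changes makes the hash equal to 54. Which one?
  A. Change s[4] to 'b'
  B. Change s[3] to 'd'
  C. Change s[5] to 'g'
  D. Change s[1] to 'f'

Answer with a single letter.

Option A: s[4]='i'->'b', delta=(2-9)*3^1 mod 127 = 106, hash=108+106 mod 127 = 87
Option B: s[3]='j'->'d', delta=(4-10)*3^2 mod 127 = 73, hash=108+73 mod 127 = 54 <-- target
Option C: s[5]='c'->'g', delta=(7-3)*3^0 mod 127 = 4, hash=108+4 mod 127 = 112
Option D: s[1]='g'->'f', delta=(6-7)*3^4 mod 127 = 46, hash=108+46 mod 127 = 27

Answer: B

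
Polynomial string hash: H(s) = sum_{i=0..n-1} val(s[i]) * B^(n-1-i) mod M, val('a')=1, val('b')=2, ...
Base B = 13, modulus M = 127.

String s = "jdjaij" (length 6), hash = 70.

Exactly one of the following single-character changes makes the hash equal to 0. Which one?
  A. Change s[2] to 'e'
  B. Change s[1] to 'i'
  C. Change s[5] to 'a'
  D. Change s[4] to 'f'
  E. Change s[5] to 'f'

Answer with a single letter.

Option A: s[2]='j'->'e', delta=(5-10)*13^3 mod 127 = 64, hash=70+64 mod 127 = 7
Option B: s[1]='d'->'i', delta=(9-4)*13^4 mod 127 = 57, hash=70+57 mod 127 = 0 <-- target
Option C: s[5]='j'->'a', delta=(1-10)*13^0 mod 127 = 118, hash=70+118 mod 127 = 61
Option D: s[4]='i'->'f', delta=(6-9)*13^1 mod 127 = 88, hash=70+88 mod 127 = 31
Option E: s[5]='j'->'f', delta=(6-10)*13^0 mod 127 = 123, hash=70+123 mod 127 = 66

Answer: B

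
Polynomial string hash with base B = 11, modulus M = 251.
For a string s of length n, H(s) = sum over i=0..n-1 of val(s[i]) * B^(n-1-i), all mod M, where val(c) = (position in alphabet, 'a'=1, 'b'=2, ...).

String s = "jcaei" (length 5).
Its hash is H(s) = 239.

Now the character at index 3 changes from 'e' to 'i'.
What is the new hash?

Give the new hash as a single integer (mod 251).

val('e') = 5, val('i') = 9
Position k = 3, exponent = n-1-k = 1
B^1 mod M = 11^1 mod 251 = 11
Delta = (9 - 5) * 11 mod 251 = 44
New hash = (239 + 44) mod 251 = 32

Answer: 32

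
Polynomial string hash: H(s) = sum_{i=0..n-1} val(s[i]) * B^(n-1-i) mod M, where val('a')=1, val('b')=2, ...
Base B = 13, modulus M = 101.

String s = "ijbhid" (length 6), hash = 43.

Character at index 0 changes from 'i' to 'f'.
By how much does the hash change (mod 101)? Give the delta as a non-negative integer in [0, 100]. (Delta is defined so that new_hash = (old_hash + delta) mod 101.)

Delta formula: (val(new) - val(old)) * B^(n-1-k) mod M
  val('f') - val('i') = 6 - 9 = -3
  B^(n-1-k) = 13^5 mod 101 = 17
  Delta = -3 * 17 mod 101 = 50

Answer: 50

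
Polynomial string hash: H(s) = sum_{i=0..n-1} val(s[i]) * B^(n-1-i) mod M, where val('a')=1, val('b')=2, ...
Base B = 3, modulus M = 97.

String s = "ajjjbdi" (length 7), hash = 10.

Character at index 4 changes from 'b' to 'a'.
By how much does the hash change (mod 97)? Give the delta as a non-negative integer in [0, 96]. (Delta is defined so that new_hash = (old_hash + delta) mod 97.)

Answer: 88

Derivation:
Delta formula: (val(new) - val(old)) * B^(n-1-k) mod M
  val('a') - val('b') = 1 - 2 = -1
  B^(n-1-k) = 3^2 mod 97 = 9
  Delta = -1 * 9 mod 97 = 88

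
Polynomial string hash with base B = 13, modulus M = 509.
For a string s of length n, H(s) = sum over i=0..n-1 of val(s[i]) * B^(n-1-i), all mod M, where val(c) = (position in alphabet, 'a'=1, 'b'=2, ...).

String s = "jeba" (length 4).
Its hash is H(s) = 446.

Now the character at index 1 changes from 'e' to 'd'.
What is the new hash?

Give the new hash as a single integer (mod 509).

Answer: 277

Derivation:
val('e') = 5, val('d') = 4
Position k = 1, exponent = n-1-k = 2
B^2 mod M = 13^2 mod 509 = 169
Delta = (4 - 5) * 169 mod 509 = 340
New hash = (446 + 340) mod 509 = 277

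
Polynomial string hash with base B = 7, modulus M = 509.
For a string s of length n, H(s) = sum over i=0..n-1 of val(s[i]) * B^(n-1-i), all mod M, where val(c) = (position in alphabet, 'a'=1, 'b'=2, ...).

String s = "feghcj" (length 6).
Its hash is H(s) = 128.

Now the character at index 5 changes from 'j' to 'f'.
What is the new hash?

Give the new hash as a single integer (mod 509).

val('j') = 10, val('f') = 6
Position k = 5, exponent = n-1-k = 0
B^0 mod M = 7^0 mod 509 = 1
Delta = (6 - 10) * 1 mod 509 = 505
New hash = (128 + 505) mod 509 = 124

Answer: 124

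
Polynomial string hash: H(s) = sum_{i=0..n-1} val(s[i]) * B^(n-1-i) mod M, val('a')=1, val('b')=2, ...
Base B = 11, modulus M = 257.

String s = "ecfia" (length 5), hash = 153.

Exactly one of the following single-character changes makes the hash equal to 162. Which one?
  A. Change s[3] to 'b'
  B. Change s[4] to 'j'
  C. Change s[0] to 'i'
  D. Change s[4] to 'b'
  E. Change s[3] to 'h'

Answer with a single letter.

Answer: B

Derivation:
Option A: s[3]='i'->'b', delta=(2-9)*11^1 mod 257 = 180, hash=153+180 mod 257 = 76
Option B: s[4]='a'->'j', delta=(10-1)*11^0 mod 257 = 9, hash=153+9 mod 257 = 162 <-- target
Option C: s[0]='e'->'i', delta=(9-5)*11^4 mod 257 = 225, hash=153+225 mod 257 = 121
Option D: s[4]='a'->'b', delta=(2-1)*11^0 mod 257 = 1, hash=153+1 mod 257 = 154
Option E: s[3]='i'->'h', delta=(8-9)*11^1 mod 257 = 246, hash=153+246 mod 257 = 142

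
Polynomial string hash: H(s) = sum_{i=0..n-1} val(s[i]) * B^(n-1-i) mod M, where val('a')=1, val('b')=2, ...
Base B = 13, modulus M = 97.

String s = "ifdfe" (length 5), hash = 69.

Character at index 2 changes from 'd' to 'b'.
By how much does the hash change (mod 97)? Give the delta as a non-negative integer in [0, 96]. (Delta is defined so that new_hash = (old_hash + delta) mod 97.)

Delta formula: (val(new) - val(old)) * B^(n-1-k) mod M
  val('b') - val('d') = 2 - 4 = -2
  B^(n-1-k) = 13^2 mod 97 = 72
  Delta = -2 * 72 mod 97 = 50

Answer: 50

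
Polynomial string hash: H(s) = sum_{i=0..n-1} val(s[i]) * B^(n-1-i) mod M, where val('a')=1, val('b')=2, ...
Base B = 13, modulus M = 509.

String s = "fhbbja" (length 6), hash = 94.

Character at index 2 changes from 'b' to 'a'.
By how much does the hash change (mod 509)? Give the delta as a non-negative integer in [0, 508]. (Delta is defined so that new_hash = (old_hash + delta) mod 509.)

Delta formula: (val(new) - val(old)) * B^(n-1-k) mod M
  val('a') - val('b') = 1 - 2 = -1
  B^(n-1-k) = 13^3 mod 509 = 161
  Delta = -1 * 161 mod 509 = 348

Answer: 348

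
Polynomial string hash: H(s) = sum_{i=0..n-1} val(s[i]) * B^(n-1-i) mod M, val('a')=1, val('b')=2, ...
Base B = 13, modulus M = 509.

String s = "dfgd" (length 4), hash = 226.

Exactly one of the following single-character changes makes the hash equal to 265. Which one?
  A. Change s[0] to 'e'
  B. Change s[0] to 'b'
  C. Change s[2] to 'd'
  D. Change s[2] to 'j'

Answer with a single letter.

Answer: D

Derivation:
Option A: s[0]='d'->'e', delta=(5-4)*13^3 mod 509 = 161, hash=226+161 mod 509 = 387
Option B: s[0]='d'->'b', delta=(2-4)*13^3 mod 509 = 187, hash=226+187 mod 509 = 413
Option C: s[2]='g'->'d', delta=(4-7)*13^1 mod 509 = 470, hash=226+470 mod 509 = 187
Option D: s[2]='g'->'j', delta=(10-7)*13^1 mod 509 = 39, hash=226+39 mod 509 = 265 <-- target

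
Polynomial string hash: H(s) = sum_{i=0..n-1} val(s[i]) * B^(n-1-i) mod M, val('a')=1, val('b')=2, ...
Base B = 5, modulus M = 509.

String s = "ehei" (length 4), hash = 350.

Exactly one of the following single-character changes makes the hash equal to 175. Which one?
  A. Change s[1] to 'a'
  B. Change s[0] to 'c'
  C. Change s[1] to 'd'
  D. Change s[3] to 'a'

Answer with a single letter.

Answer: A

Derivation:
Option A: s[1]='h'->'a', delta=(1-8)*5^2 mod 509 = 334, hash=350+334 mod 509 = 175 <-- target
Option B: s[0]='e'->'c', delta=(3-5)*5^3 mod 509 = 259, hash=350+259 mod 509 = 100
Option C: s[1]='h'->'d', delta=(4-8)*5^2 mod 509 = 409, hash=350+409 mod 509 = 250
Option D: s[3]='i'->'a', delta=(1-9)*5^0 mod 509 = 501, hash=350+501 mod 509 = 342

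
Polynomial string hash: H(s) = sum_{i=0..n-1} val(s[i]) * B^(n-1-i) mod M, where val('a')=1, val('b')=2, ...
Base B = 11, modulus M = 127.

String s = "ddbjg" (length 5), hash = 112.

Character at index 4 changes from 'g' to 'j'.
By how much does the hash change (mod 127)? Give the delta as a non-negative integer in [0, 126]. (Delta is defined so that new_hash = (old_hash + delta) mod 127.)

Answer: 3

Derivation:
Delta formula: (val(new) - val(old)) * B^(n-1-k) mod M
  val('j') - val('g') = 10 - 7 = 3
  B^(n-1-k) = 11^0 mod 127 = 1
  Delta = 3 * 1 mod 127 = 3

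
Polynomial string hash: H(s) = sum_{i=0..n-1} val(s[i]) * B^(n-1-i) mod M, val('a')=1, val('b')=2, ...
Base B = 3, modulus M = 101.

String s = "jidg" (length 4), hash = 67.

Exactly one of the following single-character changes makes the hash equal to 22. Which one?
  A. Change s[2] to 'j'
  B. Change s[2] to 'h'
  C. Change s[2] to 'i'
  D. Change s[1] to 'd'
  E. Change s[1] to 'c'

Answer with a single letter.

Answer: D

Derivation:
Option A: s[2]='d'->'j', delta=(10-4)*3^1 mod 101 = 18, hash=67+18 mod 101 = 85
Option B: s[2]='d'->'h', delta=(8-4)*3^1 mod 101 = 12, hash=67+12 mod 101 = 79
Option C: s[2]='d'->'i', delta=(9-4)*3^1 mod 101 = 15, hash=67+15 mod 101 = 82
Option D: s[1]='i'->'d', delta=(4-9)*3^2 mod 101 = 56, hash=67+56 mod 101 = 22 <-- target
Option E: s[1]='i'->'c', delta=(3-9)*3^2 mod 101 = 47, hash=67+47 mod 101 = 13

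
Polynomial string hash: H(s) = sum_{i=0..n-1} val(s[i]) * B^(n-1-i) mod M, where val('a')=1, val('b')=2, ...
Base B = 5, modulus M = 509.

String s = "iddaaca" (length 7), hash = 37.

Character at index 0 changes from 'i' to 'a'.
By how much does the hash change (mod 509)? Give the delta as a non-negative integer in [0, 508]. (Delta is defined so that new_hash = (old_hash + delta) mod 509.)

Delta formula: (val(new) - val(old)) * B^(n-1-k) mod M
  val('a') - val('i') = 1 - 9 = -8
  B^(n-1-k) = 5^6 mod 509 = 355
  Delta = -8 * 355 mod 509 = 214

Answer: 214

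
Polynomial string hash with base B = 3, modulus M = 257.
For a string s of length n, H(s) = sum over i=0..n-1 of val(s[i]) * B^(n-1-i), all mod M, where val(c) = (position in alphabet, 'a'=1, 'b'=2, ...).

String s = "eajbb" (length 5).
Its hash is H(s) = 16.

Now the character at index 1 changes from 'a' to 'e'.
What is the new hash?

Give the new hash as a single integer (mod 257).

val('a') = 1, val('e') = 5
Position k = 1, exponent = n-1-k = 3
B^3 mod M = 3^3 mod 257 = 27
Delta = (5 - 1) * 27 mod 257 = 108
New hash = (16 + 108) mod 257 = 124

Answer: 124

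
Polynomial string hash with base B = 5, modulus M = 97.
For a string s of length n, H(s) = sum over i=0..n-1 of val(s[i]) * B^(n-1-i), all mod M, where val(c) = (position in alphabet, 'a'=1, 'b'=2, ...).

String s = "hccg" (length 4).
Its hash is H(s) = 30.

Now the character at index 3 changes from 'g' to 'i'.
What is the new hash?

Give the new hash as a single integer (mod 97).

val('g') = 7, val('i') = 9
Position k = 3, exponent = n-1-k = 0
B^0 mod M = 5^0 mod 97 = 1
Delta = (9 - 7) * 1 mod 97 = 2
New hash = (30 + 2) mod 97 = 32

Answer: 32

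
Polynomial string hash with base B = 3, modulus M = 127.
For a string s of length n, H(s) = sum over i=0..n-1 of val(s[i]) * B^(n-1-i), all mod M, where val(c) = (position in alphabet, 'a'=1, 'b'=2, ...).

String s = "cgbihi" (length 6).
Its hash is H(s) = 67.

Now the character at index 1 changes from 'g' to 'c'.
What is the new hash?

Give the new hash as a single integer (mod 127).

Answer: 124

Derivation:
val('g') = 7, val('c') = 3
Position k = 1, exponent = n-1-k = 4
B^4 mod M = 3^4 mod 127 = 81
Delta = (3 - 7) * 81 mod 127 = 57
New hash = (67 + 57) mod 127 = 124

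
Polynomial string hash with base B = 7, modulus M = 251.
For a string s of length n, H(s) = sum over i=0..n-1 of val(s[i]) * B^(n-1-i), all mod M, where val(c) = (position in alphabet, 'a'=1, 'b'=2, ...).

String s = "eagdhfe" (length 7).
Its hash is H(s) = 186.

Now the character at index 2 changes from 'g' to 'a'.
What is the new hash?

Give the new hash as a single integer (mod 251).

val('g') = 7, val('a') = 1
Position k = 2, exponent = n-1-k = 4
B^4 mod M = 7^4 mod 251 = 142
Delta = (1 - 7) * 142 mod 251 = 152
New hash = (186 + 152) mod 251 = 87

Answer: 87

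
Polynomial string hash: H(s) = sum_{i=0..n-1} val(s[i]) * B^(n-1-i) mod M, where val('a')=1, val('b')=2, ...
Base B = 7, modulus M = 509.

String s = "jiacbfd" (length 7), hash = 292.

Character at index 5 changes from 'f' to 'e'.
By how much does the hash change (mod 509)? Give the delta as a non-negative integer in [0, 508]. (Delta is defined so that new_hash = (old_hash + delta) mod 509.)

Delta formula: (val(new) - val(old)) * B^(n-1-k) mod M
  val('e') - val('f') = 5 - 6 = -1
  B^(n-1-k) = 7^1 mod 509 = 7
  Delta = -1 * 7 mod 509 = 502

Answer: 502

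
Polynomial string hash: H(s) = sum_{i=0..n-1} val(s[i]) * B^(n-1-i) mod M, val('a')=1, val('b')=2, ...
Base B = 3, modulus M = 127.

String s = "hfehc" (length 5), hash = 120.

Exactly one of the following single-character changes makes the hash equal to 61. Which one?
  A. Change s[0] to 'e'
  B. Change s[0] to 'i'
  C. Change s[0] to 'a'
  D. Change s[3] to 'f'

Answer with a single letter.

Option A: s[0]='h'->'e', delta=(5-8)*3^4 mod 127 = 11, hash=120+11 mod 127 = 4
Option B: s[0]='h'->'i', delta=(9-8)*3^4 mod 127 = 81, hash=120+81 mod 127 = 74
Option C: s[0]='h'->'a', delta=(1-8)*3^4 mod 127 = 68, hash=120+68 mod 127 = 61 <-- target
Option D: s[3]='h'->'f', delta=(6-8)*3^1 mod 127 = 121, hash=120+121 mod 127 = 114

Answer: C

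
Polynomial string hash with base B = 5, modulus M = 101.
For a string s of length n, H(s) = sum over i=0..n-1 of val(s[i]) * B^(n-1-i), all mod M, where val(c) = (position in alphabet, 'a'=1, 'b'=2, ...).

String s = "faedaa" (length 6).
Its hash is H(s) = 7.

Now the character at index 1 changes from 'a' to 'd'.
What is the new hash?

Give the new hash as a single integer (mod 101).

val('a') = 1, val('d') = 4
Position k = 1, exponent = n-1-k = 4
B^4 mod M = 5^4 mod 101 = 19
Delta = (4 - 1) * 19 mod 101 = 57
New hash = (7 + 57) mod 101 = 64

Answer: 64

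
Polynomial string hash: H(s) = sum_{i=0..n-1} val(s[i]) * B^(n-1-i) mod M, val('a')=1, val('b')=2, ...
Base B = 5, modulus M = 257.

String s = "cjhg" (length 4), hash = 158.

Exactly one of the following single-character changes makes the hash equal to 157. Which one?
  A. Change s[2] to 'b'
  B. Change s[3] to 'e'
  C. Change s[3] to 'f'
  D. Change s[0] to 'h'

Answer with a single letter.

Answer: C

Derivation:
Option A: s[2]='h'->'b', delta=(2-8)*5^1 mod 257 = 227, hash=158+227 mod 257 = 128
Option B: s[3]='g'->'e', delta=(5-7)*5^0 mod 257 = 255, hash=158+255 mod 257 = 156
Option C: s[3]='g'->'f', delta=(6-7)*5^0 mod 257 = 256, hash=158+256 mod 257 = 157 <-- target
Option D: s[0]='c'->'h', delta=(8-3)*5^3 mod 257 = 111, hash=158+111 mod 257 = 12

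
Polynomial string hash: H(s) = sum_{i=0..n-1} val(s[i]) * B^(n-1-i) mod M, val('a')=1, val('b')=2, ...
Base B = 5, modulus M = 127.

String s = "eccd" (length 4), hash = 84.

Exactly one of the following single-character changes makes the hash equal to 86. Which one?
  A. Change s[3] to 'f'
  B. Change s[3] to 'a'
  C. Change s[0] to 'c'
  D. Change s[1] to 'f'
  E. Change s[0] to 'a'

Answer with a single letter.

Option A: s[3]='d'->'f', delta=(6-4)*5^0 mod 127 = 2, hash=84+2 mod 127 = 86 <-- target
Option B: s[3]='d'->'a', delta=(1-4)*5^0 mod 127 = 124, hash=84+124 mod 127 = 81
Option C: s[0]='e'->'c', delta=(3-5)*5^3 mod 127 = 4, hash=84+4 mod 127 = 88
Option D: s[1]='c'->'f', delta=(6-3)*5^2 mod 127 = 75, hash=84+75 mod 127 = 32
Option E: s[0]='e'->'a', delta=(1-5)*5^3 mod 127 = 8, hash=84+8 mod 127 = 92

Answer: A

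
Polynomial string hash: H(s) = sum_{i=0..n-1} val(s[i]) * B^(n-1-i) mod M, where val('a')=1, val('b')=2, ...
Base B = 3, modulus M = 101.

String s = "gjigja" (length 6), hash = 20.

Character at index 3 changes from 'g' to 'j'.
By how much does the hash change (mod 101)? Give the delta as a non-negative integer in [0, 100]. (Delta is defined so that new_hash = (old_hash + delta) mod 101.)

Delta formula: (val(new) - val(old)) * B^(n-1-k) mod M
  val('j') - val('g') = 10 - 7 = 3
  B^(n-1-k) = 3^2 mod 101 = 9
  Delta = 3 * 9 mod 101 = 27

Answer: 27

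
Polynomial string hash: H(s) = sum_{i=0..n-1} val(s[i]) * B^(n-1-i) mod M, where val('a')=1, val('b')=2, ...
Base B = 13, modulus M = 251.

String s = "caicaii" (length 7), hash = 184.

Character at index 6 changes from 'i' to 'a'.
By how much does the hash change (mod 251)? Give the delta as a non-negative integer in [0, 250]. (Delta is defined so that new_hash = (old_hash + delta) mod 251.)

Answer: 243

Derivation:
Delta formula: (val(new) - val(old)) * B^(n-1-k) mod M
  val('a') - val('i') = 1 - 9 = -8
  B^(n-1-k) = 13^0 mod 251 = 1
  Delta = -8 * 1 mod 251 = 243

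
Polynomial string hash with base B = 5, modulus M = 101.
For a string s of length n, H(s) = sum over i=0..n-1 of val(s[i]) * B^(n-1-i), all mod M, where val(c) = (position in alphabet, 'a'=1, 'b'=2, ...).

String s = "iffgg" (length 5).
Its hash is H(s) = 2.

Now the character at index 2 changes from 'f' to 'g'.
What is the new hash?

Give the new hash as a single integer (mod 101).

Answer: 27

Derivation:
val('f') = 6, val('g') = 7
Position k = 2, exponent = n-1-k = 2
B^2 mod M = 5^2 mod 101 = 25
Delta = (7 - 6) * 25 mod 101 = 25
New hash = (2 + 25) mod 101 = 27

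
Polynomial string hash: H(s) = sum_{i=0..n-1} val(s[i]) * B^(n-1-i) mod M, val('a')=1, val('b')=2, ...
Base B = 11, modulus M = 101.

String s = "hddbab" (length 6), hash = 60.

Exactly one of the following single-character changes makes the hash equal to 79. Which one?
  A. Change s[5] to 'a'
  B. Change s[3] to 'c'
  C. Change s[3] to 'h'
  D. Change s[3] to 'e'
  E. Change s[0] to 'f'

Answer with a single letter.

Option A: s[5]='b'->'a', delta=(1-2)*11^0 mod 101 = 100, hash=60+100 mod 101 = 59
Option B: s[3]='b'->'c', delta=(3-2)*11^2 mod 101 = 20, hash=60+20 mod 101 = 80
Option C: s[3]='b'->'h', delta=(8-2)*11^2 mod 101 = 19, hash=60+19 mod 101 = 79 <-- target
Option D: s[3]='b'->'e', delta=(5-2)*11^2 mod 101 = 60, hash=60+60 mod 101 = 19
Option E: s[0]='h'->'f', delta=(6-8)*11^5 mod 101 = 88, hash=60+88 mod 101 = 47

Answer: C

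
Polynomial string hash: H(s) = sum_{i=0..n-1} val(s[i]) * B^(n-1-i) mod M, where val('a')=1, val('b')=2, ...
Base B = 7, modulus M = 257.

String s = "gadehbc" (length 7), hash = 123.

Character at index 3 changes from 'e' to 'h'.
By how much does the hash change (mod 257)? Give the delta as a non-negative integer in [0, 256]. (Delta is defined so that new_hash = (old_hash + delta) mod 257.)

Delta formula: (val(new) - val(old)) * B^(n-1-k) mod M
  val('h') - val('e') = 8 - 5 = 3
  B^(n-1-k) = 7^3 mod 257 = 86
  Delta = 3 * 86 mod 257 = 1

Answer: 1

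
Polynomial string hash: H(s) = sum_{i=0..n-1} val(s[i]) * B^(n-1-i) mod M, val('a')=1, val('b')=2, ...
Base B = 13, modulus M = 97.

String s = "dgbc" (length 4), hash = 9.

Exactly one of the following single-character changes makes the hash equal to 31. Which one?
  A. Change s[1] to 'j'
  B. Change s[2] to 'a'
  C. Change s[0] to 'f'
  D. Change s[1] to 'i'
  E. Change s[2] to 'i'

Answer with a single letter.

Answer: A

Derivation:
Option A: s[1]='g'->'j', delta=(10-7)*13^2 mod 97 = 22, hash=9+22 mod 97 = 31 <-- target
Option B: s[2]='b'->'a', delta=(1-2)*13^1 mod 97 = 84, hash=9+84 mod 97 = 93
Option C: s[0]='d'->'f', delta=(6-4)*13^3 mod 97 = 29, hash=9+29 mod 97 = 38
Option D: s[1]='g'->'i', delta=(9-7)*13^2 mod 97 = 47, hash=9+47 mod 97 = 56
Option E: s[2]='b'->'i', delta=(9-2)*13^1 mod 97 = 91, hash=9+91 mod 97 = 3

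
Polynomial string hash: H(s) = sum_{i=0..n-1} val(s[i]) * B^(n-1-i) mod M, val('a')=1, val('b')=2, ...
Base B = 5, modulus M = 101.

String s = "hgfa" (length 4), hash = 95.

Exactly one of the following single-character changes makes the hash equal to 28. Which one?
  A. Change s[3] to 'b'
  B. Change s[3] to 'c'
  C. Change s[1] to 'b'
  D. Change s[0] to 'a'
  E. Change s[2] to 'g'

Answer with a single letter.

Answer: D

Derivation:
Option A: s[3]='a'->'b', delta=(2-1)*5^0 mod 101 = 1, hash=95+1 mod 101 = 96
Option B: s[3]='a'->'c', delta=(3-1)*5^0 mod 101 = 2, hash=95+2 mod 101 = 97
Option C: s[1]='g'->'b', delta=(2-7)*5^2 mod 101 = 77, hash=95+77 mod 101 = 71
Option D: s[0]='h'->'a', delta=(1-8)*5^3 mod 101 = 34, hash=95+34 mod 101 = 28 <-- target
Option E: s[2]='f'->'g', delta=(7-6)*5^1 mod 101 = 5, hash=95+5 mod 101 = 100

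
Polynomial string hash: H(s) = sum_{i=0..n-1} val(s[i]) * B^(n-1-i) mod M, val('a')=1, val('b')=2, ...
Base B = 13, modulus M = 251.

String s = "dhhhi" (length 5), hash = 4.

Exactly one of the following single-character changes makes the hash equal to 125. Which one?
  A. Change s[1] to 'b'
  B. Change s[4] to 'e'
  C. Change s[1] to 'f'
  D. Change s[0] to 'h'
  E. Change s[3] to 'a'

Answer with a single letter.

Answer: A

Derivation:
Option A: s[1]='h'->'b', delta=(2-8)*13^3 mod 251 = 121, hash=4+121 mod 251 = 125 <-- target
Option B: s[4]='i'->'e', delta=(5-9)*13^0 mod 251 = 247, hash=4+247 mod 251 = 0
Option C: s[1]='h'->'f', delta=(6-8)*13^3 mod 251 = 124, hash=4+124 mod 251 = 128
Option D: s[0]='d'->'h', delta=(8-4)*13^4 mod 251 = 39, hash=4+39 mod 251 = 43
Option E: s[3]='h'->'a', delta=(1-8)*13^1 mod 251 = 160, hash=4+160 mod 251 = 164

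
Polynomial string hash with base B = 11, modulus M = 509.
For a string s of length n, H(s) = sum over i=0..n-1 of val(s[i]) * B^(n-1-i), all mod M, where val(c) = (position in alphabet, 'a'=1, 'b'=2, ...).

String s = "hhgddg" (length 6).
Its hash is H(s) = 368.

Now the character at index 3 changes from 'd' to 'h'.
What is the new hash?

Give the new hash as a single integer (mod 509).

Answer: 343

Derivation:
val('d') = 4, val('h') = 8
Position k = 3, exponent = n-1-k = 2
B^2 mod M = 11^2 mod 509 = 121
Delta = (8 - 4) * 121 mod 509 = 484
New hash = (368 + 484) mod 509 = 343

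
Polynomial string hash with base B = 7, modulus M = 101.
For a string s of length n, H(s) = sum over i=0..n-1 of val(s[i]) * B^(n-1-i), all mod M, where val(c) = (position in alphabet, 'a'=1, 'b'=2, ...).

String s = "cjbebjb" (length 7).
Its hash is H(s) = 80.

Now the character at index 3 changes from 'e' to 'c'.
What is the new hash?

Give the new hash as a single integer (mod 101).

Answer: 0

Derivation:
val('e') = 5, val('c') = 3
Position k = 3, exponent = n-1-k = 3
B^3 mod M = 7^3 mod 101 = 40
Delta = (3 - 5) * 40 mod 101 = 21
New hash = (80 + 21) mod 101 = 0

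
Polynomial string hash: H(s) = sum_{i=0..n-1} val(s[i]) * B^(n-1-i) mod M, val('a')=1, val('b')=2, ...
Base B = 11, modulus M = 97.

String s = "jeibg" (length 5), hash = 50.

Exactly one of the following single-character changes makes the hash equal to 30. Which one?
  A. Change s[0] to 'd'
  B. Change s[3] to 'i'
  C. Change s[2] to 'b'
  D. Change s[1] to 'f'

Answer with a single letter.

Answer: B

Derivation:
Option A: s[0]='j'->'d', delta=(4-10)*11^4 mod 97 = 36, hash=50+36 mod 97 = 86
Option B: s[3]='b'->'i', delta=(9-2)*11^1 mod 97 = 77, hash=50+77 mod 97 = 30 <-- target
Option C: s[2]='i'->'b', delta=(2-9)*11^2 mod 97 = 26, hash=50+26 mod 97 = 76
Option D: s[1]='e'->'f', delta=(6-5)*11^3 mod 97 = 70, hash=50+70 mod 97 = 23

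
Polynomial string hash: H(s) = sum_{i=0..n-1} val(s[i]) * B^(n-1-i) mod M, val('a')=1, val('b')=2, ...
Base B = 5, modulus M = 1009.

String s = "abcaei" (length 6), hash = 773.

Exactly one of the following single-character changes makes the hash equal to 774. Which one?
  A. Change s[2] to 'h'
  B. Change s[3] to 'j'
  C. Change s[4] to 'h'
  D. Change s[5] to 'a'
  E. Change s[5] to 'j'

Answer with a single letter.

Answer: E

Derivation:
Option A: s[2]='c'->'h', delta=(8-3)*5^3 mod 1009 = 625, hash=773+625 mod 1009 = 389
Option B: s[3]='a'->'j', delta=(10-1)*5^2 mod 1009 = 225, hash=773+225 mod 1009 = 998
Option C: s[4]='e'->'h', delta=(8-5)*5^1 mod 1009 = 15, hash=773+15 mod 1009 = 788
Option D: s[5]='i'->'a', delta=(1-9)*5^0 mod 1009 = 1001, hash=773+1001 mod 1009 = 765
Option E: s[5]='i'->'j', delta=(10-9)*5^0 mod 1009 = 1, hash=773+1 mod 1009 = 774 <-- target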